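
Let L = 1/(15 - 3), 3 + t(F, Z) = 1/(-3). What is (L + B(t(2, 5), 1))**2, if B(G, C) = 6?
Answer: 5329/144 ≈ 37.007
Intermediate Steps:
t(F, Z) = -10/3 (t(F, Z) = -3 + 1/(-3) = -3 - 1/3 = -10/3)
L = 1/12 ≈ 0.083333
(L + B(t(2, 5), 1))**2 = (1/12 + 6)**2 = (73/12)**2 = 5329/144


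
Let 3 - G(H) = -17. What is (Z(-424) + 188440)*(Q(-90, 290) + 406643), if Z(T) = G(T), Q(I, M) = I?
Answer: 76618978380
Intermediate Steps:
G(H) = 20 (G(H) = 3 - 1*(-17) = 3 + 17 = 20)
Z(T) = 20
(Z(-424) + 188440)*(Q(-90, 290) + 406643) = (20 + 188440)*(-90 + 406643) = 188460*406553 = 76618978380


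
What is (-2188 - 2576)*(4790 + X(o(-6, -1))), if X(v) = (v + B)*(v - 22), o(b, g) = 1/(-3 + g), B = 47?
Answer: -71456427/4 ≈ -1.7864e+7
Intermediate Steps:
X(v) = (-22 + v)*(47 + v) (X(v) = (v + 47)*(v - 22) = (47 + v)*(-22 + v) = (-22 + v)*(47 + v))
(-2188 - 2576)*(4790 + X(o(-6, -1))) = (-2188 - 2576)*(4790 + (-1034 + (1/(-3 - 1))**2 + 25/(-3 - 1))) = -4764*(4790 + (-1034 + (1/(-4))**2 + 25/(-4))) = -4764*(4790 + (-1034 + (-1/4)**2 + 25*(-1/4))) = -4764*(4790 + (-1034 + 1/16 - 25/4)) = -4764*(4790 - 16643/16) = -4764*59997/16 = -71456427/4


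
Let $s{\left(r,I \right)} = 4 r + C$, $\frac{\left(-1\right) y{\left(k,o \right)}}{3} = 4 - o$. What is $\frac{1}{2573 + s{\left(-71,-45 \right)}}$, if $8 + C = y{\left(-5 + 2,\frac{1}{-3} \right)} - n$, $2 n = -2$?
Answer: $\frac{1}{2269} \approx 0.00044072$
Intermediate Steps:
$n = -1$ ($n = \frac{1}{2} \left(-2\right) = -1$)
$y{\left(k,o \right)} = -12 + 3 o$ ($y{\left(k,o \right)} = - 3 \left(4 - o\right) = -12 + 3 o$)
$C = -20$ ($C = -8 - \left(11 + 1\right) = -8 + \left(\left(-12 + 3 \left(- \frac{1}{3}\right)\right) + 1\right) = -8 + \left(\left(-12 - 1\right) + 1\right) = -8 + \left(-13 + 1\right) = -8 - 12 = -20$)
$s{\left(r,I \right)} = -20 + 4 r$ ($s{\left(r,I \right)} = 4 r - 20 = -20 + 4 r$)
$\frac{1}{2573 + s{\left(-71,-45 \right)}} = \frac{1}{2573 + \left(-20 + 4 \left(-71\right)\right)} = \frac{1}{2573 - 304} = \frac{1}{2269}$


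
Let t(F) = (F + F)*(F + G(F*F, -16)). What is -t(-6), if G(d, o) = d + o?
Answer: 168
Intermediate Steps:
t(F) = 2*F*(-16 + F + F²) (t(F) = (F + F)*(F + (F*F - 16)) = (2*F)*(F + (F² - 16)) = (2*F)*(F + (-16 + F²)) = (2*F)*(-16 + F + F²) = 2*F*(-16 + F + F²))
-t(-6) = -2*(-6)*(-16 - 6 + (-6)²) = -2*(-6)*(-16 - 6 + 36) = -2*(-6)*14 = -1*(-168) = 168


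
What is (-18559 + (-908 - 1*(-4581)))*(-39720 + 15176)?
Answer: 365361984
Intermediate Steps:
(-18559 + (-908 - 1*(-4581)))*(-39720 + 15176) = (-18559 + (-908 + 4581))*(-24544) = (-18559 + 3673)*(-24544) = -14886*(-24544) = 365361984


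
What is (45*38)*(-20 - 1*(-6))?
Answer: -23940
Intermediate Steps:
(45*38)*(-20 - 1*(-6)) = 1710*(-20 + 6) = 1710*(-14) = -23940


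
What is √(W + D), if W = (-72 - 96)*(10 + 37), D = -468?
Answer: 2*I*√2091 ≈ 91.455*I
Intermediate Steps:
W = -7896 (W = -168*47 = -7896)
√(W + D) = √(-7896 - 468) = √(-8364) = 2*I*√2091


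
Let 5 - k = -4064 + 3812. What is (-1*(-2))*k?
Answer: 514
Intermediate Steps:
k = 257 (k = 5 - (-4064 + 3812) = 5 - 1*(-252) = 5 + 252 = 257)
(-1*(-2))*k = -1*(-2)*257 = 2*257 = 514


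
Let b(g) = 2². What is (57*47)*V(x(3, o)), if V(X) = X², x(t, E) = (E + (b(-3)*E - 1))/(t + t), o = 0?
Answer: 893/12 ≈ 74.417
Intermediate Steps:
b(g) = 4
x(t, E) = (-1 + 5*E)/(2*t) (x(t, E) = (E + (4*E - 1))/(t + t) = (E + (-1 + 4*E))/((2*t)) = (-1 + 5*E)*(1/(2*t)) = (-1 + 5*E)/(2*t))
(57*47)*V(x(3, o)) = (57*47)*((½)*(-1 + 5*0)/3)² = 2679*((½)*(⅓)*(-1 + 0))² = 2679*((½)*(⅓)*(-1))² = 2679*(-⅙)² = 2679*(1/36) = 893/12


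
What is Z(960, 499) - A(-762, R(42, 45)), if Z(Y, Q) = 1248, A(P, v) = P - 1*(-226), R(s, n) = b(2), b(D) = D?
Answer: 1784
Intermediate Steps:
R(s, n) = 2
A(P, v) = 226 + P (A(P, v) = P + 226 = 226 + P)
Z(960, 499) - A(-762, R(42, 45)) = 1248 - (226 - 762) = 1248 - 1*(-536) = 1248 + 536 = 1784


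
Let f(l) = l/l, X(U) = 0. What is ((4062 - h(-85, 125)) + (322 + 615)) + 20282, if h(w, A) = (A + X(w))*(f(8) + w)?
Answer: 35781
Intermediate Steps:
f(l) = 1
h(w, A) = A*(1 + w) (h(w, A) = (A + 0)*(1 + w) = A*(1 + w))
((4062 - h(-85, 125)) + (322 + 615)) + 20282 = ((4062 - 125*(1 - 85)) + (322 + 615)) + 20282 = ((4062 - 125*(-84)) + 937) + 20282 = ((4062 - 1*(-10500)) + 937) + 20282 = ((4062 + 10500) + 937) + 20282 = (14562 + 937) + 20282 = 15499 + 20282 = 35781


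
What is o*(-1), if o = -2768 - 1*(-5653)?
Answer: -2885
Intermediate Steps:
o = 2885 (o = -2768 + 5653 = 2885)
o*(-1) = 2885*(-1) = -2885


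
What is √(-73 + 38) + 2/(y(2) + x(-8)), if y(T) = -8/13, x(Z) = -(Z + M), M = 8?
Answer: -13/4 + I*√35 ≈ -3.25 + 5.9161*I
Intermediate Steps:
x(Z) = -8 - Z (x(Z) = -(Z + 8) = -(8 + Z) = -8 - Z)
y(T) = -8/13 (y(T) = -8*1/13 = -8/13)
√(-73 + 38) + 2/(y(2) + x(-8)) = √(-73 + 38) + 2/(-8/13 + (-8 - 1*(-8))) = √(-35) + 2/(-8/13 + (-8 + 8)) = I*√35 + 2/(-8/13 + 0) = I*√35 + 2/(-8/13) = I*√35 - 13/8*2 = I*√35 - 13/4 = -13/4 + I*√35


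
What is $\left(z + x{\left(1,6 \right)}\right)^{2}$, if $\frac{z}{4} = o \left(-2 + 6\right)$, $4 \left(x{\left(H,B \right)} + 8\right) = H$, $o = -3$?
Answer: $\frac{49729}{16} \approx 3108.1$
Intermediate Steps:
$x{\left(H,B \right)} = -8 + \frac{H}{4}$
$z = -48$ ($z = 4 \left(- 3 \left(-2 + 6\right)\right) = 4 \left(\left(-3\right) 4\right) = 4 \left(-12\right) = -48$)
$\left(z + x{\left(1,6 \right)}\right)^{2} = \left(-48 + \left(-8 + \frac{1}{4} \cdot 1\right)\right)^{2} = \left(-48 + \left(-8 + \frac{1}{4}\right)\right)^{2} = \left(-48 - \frac{31}{4}\right)^{2} = \left(- \frac{223}{4}\right)^{2} = \frac{49729}{16}$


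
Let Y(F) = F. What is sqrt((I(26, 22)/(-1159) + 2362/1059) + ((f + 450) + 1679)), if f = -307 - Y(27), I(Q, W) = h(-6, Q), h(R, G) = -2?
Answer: sqrt(2707465720162551)/1227381 ≈ 42.394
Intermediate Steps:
I(Q, W) = -2
f = -334 (f = -307 - 1*27 = -307 - 27 = -334)
sqrt((I(26, 22)/(-1159) + 2362/1059) + ((f + 450) + 1679)) = sqrt((-2/(-1159) + 2362/1059) + ((-334 + 450) + 1679)) = sqrt((-2*(-1/1159) + 2362*(1/1059)) + (116 + 1679)) = sqrt((2/1159 + 2362/1059) + 1795) = sqrt(2739676/1227381 + 1795) = sqrt(2205888571/1227381) = sqrt(2707465720162551)/1227381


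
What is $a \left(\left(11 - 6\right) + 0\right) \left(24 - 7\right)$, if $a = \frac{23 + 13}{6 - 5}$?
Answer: $3060$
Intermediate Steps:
$a = 36$ ($a = \frac{36}{1} = 36 \cdot 1 = 36$)
$a \left(\left(11 - 6\right) + 0\right) \left(24 - 7\right) = 36 \left(\left(11 - 6\right) + 0\right) \left(24 - 7\right) = 36 \left(5 + 0\right) \left(24 - 7\right) = 36 \cdot 5 \cdot 17 = 180 \cdot 17 = 3060$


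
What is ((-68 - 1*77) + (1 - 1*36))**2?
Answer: 32400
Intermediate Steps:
((-68 - 1*77) + (1 - 1*36))**2 = ((-68 - 77) + (1 - 36))**2 = (-145 - 35)**2 = (-180)**2 = 32400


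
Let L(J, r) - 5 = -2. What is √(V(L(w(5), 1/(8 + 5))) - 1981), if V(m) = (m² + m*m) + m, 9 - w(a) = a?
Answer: 14*I*√10 ≈ 44.272*I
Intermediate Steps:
w(a) = 9 - a
L(J, r) = 3 (L(J, r) = 5 - 2 = 3)
V(m) = m + 2*m² (V(m) = (m² + m²) + m = 2*m² + m = m + 2*m²)
√(V(L(w(5), 1/(8 + 5))) - 1981) = √(3*(1 + 2*3) - 1981) = √(3*(1 + 6) - 1981) = √(3*7 - 1981) = √(21 - 1981) = √(-1960) = 14*I*√10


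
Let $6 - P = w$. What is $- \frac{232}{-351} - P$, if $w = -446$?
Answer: $- \frac{158420}{351} \approx -451.34$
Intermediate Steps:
$P = 452$ ($P = 6 - -446 = 6 + 446 = 452$)
$- \frac{232}{-351} - P = - \frac{232}{-351} - 452 = \left(-232\right) \left(- \frac{1}{351}\right) - 452 = \frac{232}{351} - 452 = - \frac{158420}{351}$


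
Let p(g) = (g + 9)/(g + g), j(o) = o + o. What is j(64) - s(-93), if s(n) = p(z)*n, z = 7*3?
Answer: 1361/7 ≈ 194.43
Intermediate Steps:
z = 21
j(o) = 2*o
p(g) = (9 + g)/(2*g) (p(g) = (9 + g)/((2*g)) = (9 + g)*(1/(2*g)) = (9 + g)/(2*g))
s(n) = 5*n/7 (s(n) = ((1/2)*(9 + 21)/21)*n = ((1/2)*(1/21)*30)*n = 5*n/7)
j(64) - s(-93) = 2*64 - 5*(-93)/7 = 128 - 1*(-465/7) = 128 + 465/7 = 1361/7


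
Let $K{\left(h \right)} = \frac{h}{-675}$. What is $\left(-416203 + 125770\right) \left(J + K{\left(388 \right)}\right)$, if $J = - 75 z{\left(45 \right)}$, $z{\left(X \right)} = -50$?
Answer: $- \frac{245015281082}{225} \approx -1.089 \cdot 10^{9}$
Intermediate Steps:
$K{\left(h \right)} = - \frac{h}{675}$ ($K{\left(h \right)} = h \left(- \frac{1}{675}\right) = - \frac{h}{675}$)
$J = 3750$ ($J = \left(-75\right) \left(-50\right) = 3750$)
$\left(-416203 + 125770\right) \left(J + K{\left(388 \right)}\right) = \left(-416203 + 125770\right) \left(3750 - \frac{388}{675}\right) = - 290433 \left(3750 - \frac{388}{675}\right) = \left(-290433\right) \frac{2530862}{675} = - \frac{245015281082}{225}$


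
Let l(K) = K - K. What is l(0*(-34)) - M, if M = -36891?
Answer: 36891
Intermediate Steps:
l(K) = 0
l(0*(-34)) - M = 0 - 1*(-36891) = 0 + 36891 = 36891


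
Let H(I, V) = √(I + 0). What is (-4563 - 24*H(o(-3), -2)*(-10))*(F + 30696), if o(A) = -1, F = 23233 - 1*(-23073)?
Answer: -351360126 + 18480480*I ≈ -3.5136e+8 + 1.848e+7*I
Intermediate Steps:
F = 46306 (F = 23233 + 23073 = 46306)
H(I, V) = √I
(-4563 - 24*H(o(-3), -2)*(-10))*(F + 30696) = (-4563 - 24*I*(-10))*(46306 + 30696) = (-4563 - 24*I*(-10))*77002 = (-4563 + 240*I)*77002 = -351360126 + 18480480*I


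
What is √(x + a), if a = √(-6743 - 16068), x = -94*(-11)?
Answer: √(1034 + I*√22811) ≈ 32.241 + 2.3422*I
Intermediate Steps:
x = 1034
a = I*√22811 (a = √(-22811) = I*√22811 ≈ 151.03*I)
√(x + a) = √(1034 + I*√22811)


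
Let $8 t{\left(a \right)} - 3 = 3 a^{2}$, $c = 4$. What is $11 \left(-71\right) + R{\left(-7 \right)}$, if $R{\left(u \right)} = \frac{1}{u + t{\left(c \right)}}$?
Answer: $- \frac{3913}{5} \approx -782.6$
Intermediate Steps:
$t{\left(a \right)} = \frac{3}{8} + \frac{3 a^{2}}{8}$
$R{\left(u \right)} = \frac{1}{\frac{51}{8} + u}$ ($R{\left(u \right)} = \frac{1}{u + \left(\frac{3}{8} + \frac{3 \cdot 4^{2}}{8}\right)} = \frac{1}{u + \left(\frac{3}{8} + \frac{3}{8} \cdot 16\right)} = \frac{1}{u + \left(\frac{3}{8} + 6\right)} = \frac{1}{u + \frac{51}{8}} = \frac{1}{\frac{51}{8} + u}$)
$11 \left(-71\right) + R{\left(-7 \right)} = 11 \left(-71\right) + \frac{8}{51 + 8 \left(-7\right)} = -781 + \frac{8}{51 - 56} = -781 + \frac{8}{-5} = -781 + 8 \left(- \frac{1}{5}\right) = -781 - \frac{8}{5} = - \frac{3913}{5}$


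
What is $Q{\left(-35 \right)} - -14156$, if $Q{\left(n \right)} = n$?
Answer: $14121$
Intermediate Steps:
$Q{\left(-35 \right)} - -14156 = -35 - -14156 = -35 + 14156 = 14121$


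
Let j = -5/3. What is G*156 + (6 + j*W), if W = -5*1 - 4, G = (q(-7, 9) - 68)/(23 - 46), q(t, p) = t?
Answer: 12183/23 ≈ 529.70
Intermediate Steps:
G = 75/23 (G = (-7 - 68)/(23 - 46) = -75/(-23) = -75*(-1/23) = 75/23 ≈ 3.2609)
W = -9 (W = -5 - 4 = -9)
j = -5/3 (j = -5*1/3 = -5/3 ≈ -1.6667)
G*156 + (6 + j*W) = (75/23)*156 + (6 - 5/3*(-9)) = 11700/23 + (6 + 15) = 11700/23 + 21 = 12183/23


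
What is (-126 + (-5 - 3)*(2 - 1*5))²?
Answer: 10404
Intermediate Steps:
(-126 + (-5 - 3)*(2 - 1*5))² = (-126 - 8*(2 - 5))² = (-126 - 8*(-3))² = (-126 + 24)² = (-102)² = 10404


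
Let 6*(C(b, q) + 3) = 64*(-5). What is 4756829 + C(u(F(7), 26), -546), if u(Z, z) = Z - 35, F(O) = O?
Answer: 14270318/3 ≈ 4.7568e+6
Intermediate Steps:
u(Z, z) = -35 + Z
C(b, q) = -169/3 (C(b, q) = -3 + (64*(-5))/6 = -3 + (⅙)*(-320) = -3 - 160/3 = -169/3)
4756829 + C(u(F(7), 26), -546) = 4756829 - 169/3 = 14270318/3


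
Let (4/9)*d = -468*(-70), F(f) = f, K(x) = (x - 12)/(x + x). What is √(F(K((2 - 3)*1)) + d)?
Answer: √294866/2 ≈ 271.51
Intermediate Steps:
K(x) = (-12 + x)/(2*x) (K(x) = (-12 + x)/((2*x)) = (-12 + x)*(1/(2*x)) = (-12 + x)/(2*x))
d = 73710 (d = 9*(-468*(-70))/4 = (9/4)*32760 = 73710)
√(F(K((2 - 3)*1)) + d) = √((-12 + (2 - 3)*1)/(2*(((2 - 3)*1))) + 73710) = √((-12 - 1*1)/(2*((-1*1))) + 73710) = √((½)*(-12 - 1)/(-1) + 73710) = √((½)*(-1)*(-13) + 73710) = √(13/2 + 73710) = √(147433/2) = √294866/2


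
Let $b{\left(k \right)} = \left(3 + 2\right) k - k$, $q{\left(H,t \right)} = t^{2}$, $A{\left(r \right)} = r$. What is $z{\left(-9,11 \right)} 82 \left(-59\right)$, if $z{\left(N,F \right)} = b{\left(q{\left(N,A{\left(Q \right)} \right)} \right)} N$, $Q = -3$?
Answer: $1567512$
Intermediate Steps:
$b{\left(k \right)} = 4 k$ ($b{\left(k \right)} = 5 k - k = 4 k$)
$z{\left(N,F \right)} = 36 N$ ($z{\left(N,F \right)} = 4 \left(-3\right)^{2} N = 4 \cdot 9 N = 36 N$)
$z{\left(-9,11 \right)} 82 \left(-59\right) = 36 \left(-9\right) 82 \left(-59\right) = \left(-324\right) 82 \left(-59\right) = \left(-26568\right) \left(-59\right) = 1567512$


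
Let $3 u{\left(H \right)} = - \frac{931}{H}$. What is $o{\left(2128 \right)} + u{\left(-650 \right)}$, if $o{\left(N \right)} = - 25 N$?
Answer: $- \frac{103739069}{1950} \approx -53200.0$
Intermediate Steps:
$u{\left(H \right)} = - \frac{931}{3 H}$ ($u{\left(H \right)} = \frac{\left(-931\right) \frac{1}{H}}{3} = - \frac{931}{3 H}$)
$o{\left(2128 \right)} + u{\left(-650 \right)} = \left(-25\right) 2128 - \frac{931}{3 \left(-650\right)} = -53200 - - \frac{931}{1950} = -53200 + \frac{931}{1950} = - \frac{103739069}{1950}$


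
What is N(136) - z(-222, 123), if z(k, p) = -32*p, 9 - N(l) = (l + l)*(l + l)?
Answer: -70039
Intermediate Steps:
N(l) = 9 - 4*l² (N(l) = 9 - (l + l)*(l + l) = 9 - 2*l*2*l = 9 - 4*l²)
N(136) - z(-222, 123) = (9 - 4*136²) - (-32)*123 = (9 - 4*18496) - 1*(-3936) = (9 - 73984) + 3936 = -73975 + 3936 = -70039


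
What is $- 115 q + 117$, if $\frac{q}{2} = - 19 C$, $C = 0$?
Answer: $117$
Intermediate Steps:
$q = 0$ ($q = 2 \left(\left(-19\right) 0\right) = 2 \cdot 0 = 0$)
$- 115 q + 117 = \left(-115\right) 0 + 117 = 0 + 117 = 117$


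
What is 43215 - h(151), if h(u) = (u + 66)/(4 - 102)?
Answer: 605041/14 ≈ 43217.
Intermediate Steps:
h(u) = -33/49 - u/98 (h(u) = (66 + u)/(-98) = (66 + u)*(-1/98) = -33/49 - u/98)
43215 - h(151) = 43215 - (-33/49 - 1/98*151) = 43215 - (-33/49 - 151/98) = 43215 - 1*(-31/14) = 43215 + 31/14 = 605041/14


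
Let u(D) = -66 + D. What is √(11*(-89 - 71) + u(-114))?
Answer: 2*I*√485 ≈ 44.045*I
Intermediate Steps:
√(11*(-89 - 71) + u(-114)) = √(11*(-89 - 71) + (-66 - 114)) = √(11*(-160) - 180) = √(-1760 - 180) = √(-1940) = 2*I*√485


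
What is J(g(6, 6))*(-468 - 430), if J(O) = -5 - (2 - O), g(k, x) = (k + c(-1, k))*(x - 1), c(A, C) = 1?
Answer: -25144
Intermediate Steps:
g(k, x) = (1 + k)*(-1 + x) (g(k, x) = (k + 1)*(x - 1) = (1 + k)*(-1 + x))
J(O) = -7 + O (J(O) = -5 + (-2 + O) = -7 + O)
J(g(6, 6))*(-468 - 430) = (-7 + (-1 + 6 - 1*6 + 6*6))*(-468 - 430) = (-7 + (-1 + 6 - 6 + 36))*(-898) = (-7 + 35)*(-898) = 28*(-898) = -25144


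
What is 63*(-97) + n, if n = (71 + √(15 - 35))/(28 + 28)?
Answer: -342145/56 + I*√5/28 ≈ -6109.7 + 0.07986*I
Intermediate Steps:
n = 71/56 + I*√5/28 (n = (71 + √(-20))/56 = (71 + 2*I*√5)*(1/56) = 71/56 + I*√5/28 ≈ 1.2679 + 0.07986*I)
63*(-97) + n = 63*(-97) + (71/56 + I*√5/28) = -6111 + (71/56 + I*√5/28) = -342145/56 + I*√5/28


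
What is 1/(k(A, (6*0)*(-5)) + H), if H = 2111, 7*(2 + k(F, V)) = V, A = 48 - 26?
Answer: 1/2109 ≈ 0.00047416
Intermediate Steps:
A = 22
k(F, V) = -2 + V/7
1/(k(A, (6*0)*(-5)) + H) = 1/((-2 + ((6*0)*(-5))/7) + 2111) = 1/((-2 + (0*(-5))/7) + 2111) = 1/((-2 + (1/7)*0) + 2111) = 1/((-2 + 0) + 2111) = 1/(-2 + 2111) = 1/2109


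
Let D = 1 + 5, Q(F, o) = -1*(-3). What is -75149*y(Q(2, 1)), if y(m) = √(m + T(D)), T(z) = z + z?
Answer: -75149*√15 ≈ -2.9105e+5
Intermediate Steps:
Q(F, o) = 3
D = 6
T(z) = 2*z
y(m) = √(12 + m) (y(m) = √(m + 2*6) = √(m + 12) = √(12 + m))
-75149*y(Q(2, 1)) = -75149*√(12 + 3) = -75149*√15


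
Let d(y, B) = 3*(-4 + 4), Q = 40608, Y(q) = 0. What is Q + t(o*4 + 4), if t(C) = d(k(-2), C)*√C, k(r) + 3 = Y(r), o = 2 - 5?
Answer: 40608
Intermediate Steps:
o = -3
k(r) = -3 (k(r) = -3 + 0 = -3)
d(y, B) = 0 (d(y, B) = 3*0 = 0)
t(C) = 0 (t(C) = 0*√C = 0)
Q + t(o*4 + 4) = 40608 + 0 = 40608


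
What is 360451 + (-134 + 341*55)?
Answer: 379072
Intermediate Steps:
360451 + (-134 + 341*55) = 360451 + (-134 + 18755) = 360451 + 18621 = 379072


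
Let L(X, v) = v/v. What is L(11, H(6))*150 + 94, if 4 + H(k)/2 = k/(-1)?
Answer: 244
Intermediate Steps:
H(k) = -8 - 2*k (H(k) = -8 + 2*(k/(-1)) = -8 + 2*(-k) = -8 - 2*k)
L(X, v) = 1
L(11, H(6))*150 + 94 = 1*150 + 94 = 150 + 94 = 244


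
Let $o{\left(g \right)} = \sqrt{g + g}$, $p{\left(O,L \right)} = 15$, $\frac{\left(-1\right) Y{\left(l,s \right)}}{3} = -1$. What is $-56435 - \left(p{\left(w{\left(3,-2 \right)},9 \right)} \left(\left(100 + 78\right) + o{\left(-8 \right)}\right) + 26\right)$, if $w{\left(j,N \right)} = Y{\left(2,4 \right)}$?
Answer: $-59131 - 60 i \approx -59131.0 - 60.0 i$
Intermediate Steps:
$Y{\left(l,s \right)} = 3$ ($Y{\left(l,s \right)} = \left(-3\right) \left(-1\right) = 3$)
$w{\left(j,N \right)} = 3$
$o{\left(g \right)} = \sqrt{2} \sqrt{g}$ ($o{\left(g \right)} = \sqrt{2 g} = \sqrt{2} \sqrt{g}$)
$-56435 - \left(p{\left(w{\left(3,-2 \right)},9 \right)} \left(\left(100 + 78\right) + o{\left(-8 \right)}\right) + 26\right) = -56435 - \left(15 \left(\left(100 + 78\right) + \sqrt{2} \sqrt{-8}\right) + 26\right) = -56435 - \left(15 \left(178 + \sqrt{2} \cdot 2 i \sqrt{2}\right) + 26\right) = -56435 - \left(15 \left(178 + 4 i\right) + 26\right) = -56435 - \left(\left(2670 + 60 i\right) + 26\right) = -56435 - \left(2696 + 60 i\right) = -59131 - 60 i$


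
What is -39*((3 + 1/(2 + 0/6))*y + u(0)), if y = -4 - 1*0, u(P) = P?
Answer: 546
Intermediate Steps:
y = -4 (y = -4 + 0 = -4)
-39*((3 + 1/(2 + 0/6))*y + u(0)) = -39*((3 + 1/(2 + 0/6))*(-4) + 0) = -39*((3 + 1/(2 + 0*(1/6)))*(-4) + 0) = -39*((3 + 1/(2 + 0))*(-4) + 0) = -39*((3 + 1/2)*(-4) + 0) = -39*((7/2)*(-4) + 0) = -39*(-14 + 0) = -39*(-14) = 546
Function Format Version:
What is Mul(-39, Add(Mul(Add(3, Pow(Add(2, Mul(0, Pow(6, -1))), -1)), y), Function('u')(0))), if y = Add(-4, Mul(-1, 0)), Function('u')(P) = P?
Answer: 546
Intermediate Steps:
y = -4 (y = Add(-4, 0) = -4)
Mul(-39, Add(Mul(Add(3, Pow(Add(2, Mul(0, Pow(6, -1))), -1)), y), Function('u')(0))) = Mul(-39, Add(Mul(Add(3, Pow(Add(2, Mul(0, Pow(6, -1))), -1)), -4), 0)) = Mul(-39, Add(Mul(Add(3, Pow(Add(2, Mul(0, Rational(1, 6))), -1)), -4), 0)) = Mul(-39, Add(Mul(Add(3, Pow(Add(2, 0), -1)), -4), 0)) = Mul(-39, Add(Mul(Add(3, Pow(2, -1)), -4), 0)) = Mul(-39, Add(Mul(Add(3, Rational(1, 2)), -4), 0)) = Mul(-39, Add(Mul(Rational(7, 2), -4), 0)) = Mul(-39, Add(-14, 0)) = Mul(-39, -14) = 546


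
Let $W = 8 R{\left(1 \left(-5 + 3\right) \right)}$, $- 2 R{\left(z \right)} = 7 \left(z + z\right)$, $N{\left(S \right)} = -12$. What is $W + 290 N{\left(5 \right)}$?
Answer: $-3368$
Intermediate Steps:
$R{\left(z \right)} = - 7 z$ ($R{\left(z \right)} = - \frac{7 \left(z + z\right)}{2} = - \frac{7 \cdot 2 z}{2} = - \frac{14 z}{2} = - 7 z$)
$W = 112$ ($W = 8 \left(- 7 \cdot 1 \left(-5 + 3\right)\right) = 8 \left(- 7 \cdot 1 \left(-2\right)\right) = 8 \left(\left(-7\right) \left(-2\right)\right) = 8 \cdot 14 = 112$)
$W + 290 N{\left(5 \right)} = 112 + 290 \left(-12\right) = 112 - 3480 = -3368$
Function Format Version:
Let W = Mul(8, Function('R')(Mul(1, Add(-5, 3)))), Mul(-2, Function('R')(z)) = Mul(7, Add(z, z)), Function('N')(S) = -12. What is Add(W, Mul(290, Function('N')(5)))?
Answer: -3368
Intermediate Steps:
Function('R')(z) = Mul(-7, z) (Function('R')(z) = Mul(Rational(-1, 2), Mul(7, Add(z, z))) = Mul(Rational(-1, 2), Mul(7, Mul(2, z))) = Mul(Rational(-1, 2), Mul(14, z)) = Mul(-7, z))
W = 112 (W = Mul(8, Mul(-7, Mul(1, Add(-5, 3)))) = Mul(8, Mul(-7, Mul(1, -2))) = Mul(8, Mul(-7, -2)) = Mul(8, 14) = 112)
Add(W, Mul(290, Function('N')(5))) = Add(112, Mul(290, -12)) = Add(112, -3480) = -3368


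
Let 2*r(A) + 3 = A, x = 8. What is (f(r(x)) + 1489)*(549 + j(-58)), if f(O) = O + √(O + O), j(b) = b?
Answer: 1464653/2 + 491*√5 ≈ 7.3342e+5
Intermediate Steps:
r(A) = -3/2 + A/2
f(O) = O + √2*√O (f(O) = O + √(2*O) = O + √2*√O)
(f(r(x)) + 1489)*(549 + j(-58)) = (((-3/2 + (½)*8) + √2*√(-3/2 + (½)*8)) + 1489)*(549 - 58) = (((-3/2 + 4) + √2*√(-3/2 + 4)) + 1489)*491 = ((5/2 + √2*√(5/2)) + 1489)*491 = ((5/2 + √2*(√10/2)) + 1489)*491 = ((5/2 + √5) + 1489)*491 = (2983/2 + √5)*491 = 1464653/2 + 491*√5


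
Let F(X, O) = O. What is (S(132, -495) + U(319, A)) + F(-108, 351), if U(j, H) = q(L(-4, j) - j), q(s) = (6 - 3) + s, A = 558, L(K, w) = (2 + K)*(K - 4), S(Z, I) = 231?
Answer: 282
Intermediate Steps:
L(K, w) = (-4 + K)*(2 + K) (L(K, w) = (2 + K)*(-4 + K) = (-4 + K)*(2 + K))
q(s) = 3 + s
U(j, H) = 19 - j (U(j, H) = 3 + ((-8 + (-4)**2 - 2*(-4)) - j) = 3 + ((-8 + 16 + 8) - j) = 3 + (16 - j) = 19 - j)
(S(132, -495) + U(319, A)) + F(-108, 351) = (231 + (19 - 1*319)) + 351 = (231 + (19 - 319)) + 351 = (231 - 300) + 351 = -69 + 351 = 282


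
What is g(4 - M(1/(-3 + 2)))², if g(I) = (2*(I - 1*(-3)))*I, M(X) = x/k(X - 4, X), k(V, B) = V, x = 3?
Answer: 3055504/625 ≈ 4888.8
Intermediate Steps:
M(X) = 3/(-4 + X) (M(X) = 3/(X - 4) = 3/(-4 + X))
g(I) = I*(6 + 2*I) (g(I) = (2*(I + 3))*I = (2*(3 + I))*I = (6 + 2*I)*I = I*(6 + 2*I))
g(4 - M(1/(-3 + 2)))² = (2*(4 - 3/(-4 + 1/(-3 + 2)))*(3 + (4 - 3/(-4 + 1/(-3 + 2)))))² = (2*(4 - 3/(-4 + 1/(-1)))*(3 + (4 - 3/(-4 + 1/(-1)))))² = (2*(4 - 3/(-4 - 1))*(3 + (4 - 3/(-4 - 1))))² = (2*(4 - 3/(-5))*(3 + (4 - 3/(-5))))² = (2*(4 - 3*(-1)/5)*(3 + (4 - 3*(-1)/5)))² = (2*(4 - 1*(-⅗))*(3 + (4 - 1*(-⅗))))² = (2*(4 + ⅗)*(3 + (4 + ⅗)))² = (2*(23/5)*(3 + 23/5))² = (2*(23/5)*(38/5))² = (1748/25)² = 3055504/625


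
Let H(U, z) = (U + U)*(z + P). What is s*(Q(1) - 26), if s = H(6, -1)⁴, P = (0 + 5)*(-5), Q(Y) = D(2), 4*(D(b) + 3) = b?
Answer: -270061848576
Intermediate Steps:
D(b) = -3 + b/4
Q(Y) = -5/2 (Q(Y) = -3 + (¼)*2 = -3 + ½ = -5/2)
P = -25 (P = 5*(-5) = -25)
H(U, z) = 2*U*(-25 + z) (H(U, z) = (U + U)*(z - 25) = (2*U)*(-25 + z) = 2*U*(-25 + z))
s = 9475854336 (s = (2*6*(-25 - 1))⁴ = (2*6*(-26))⁴ = (-312)⁴ = 9475854336)
s*(Q(1) - 26) = 9475854336*(-5/2 - 26) = 9475854336*(-57/2) = -270061848576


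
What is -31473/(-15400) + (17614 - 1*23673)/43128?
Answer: 19750921/10377675 ≈ 1.9032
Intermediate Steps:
-31473/(-15400) + (17614 - 1*23673)/43128 = -31473*(-1/15400) + (17614 - 23673)*(1/43128) = 31473/15400 - 6059*1/43128 = 31473/15400 - 6059/43128 = 19750921/10377675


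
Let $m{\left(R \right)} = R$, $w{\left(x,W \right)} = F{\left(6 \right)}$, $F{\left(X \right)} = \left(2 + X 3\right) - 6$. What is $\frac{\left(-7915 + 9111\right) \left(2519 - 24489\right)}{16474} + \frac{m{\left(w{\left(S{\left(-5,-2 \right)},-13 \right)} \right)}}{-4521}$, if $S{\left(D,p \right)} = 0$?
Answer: $- \frac{59397284578}{37239477} \approx -1595.0$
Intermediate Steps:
$F{\left(X \right)} = -4 + 3 X$ ($F{\left(X \right)} = \left(2 + 3 X\right) - 6 = -4 + 3 X$)
$w{\left(x,W \right)} = 14$ ($w{\left(x,W \right)} = -4 + 3 \cdot 6 = -4 + 18 = 14$)
$\frac{\left(-7915 + 9111\right) \left(2519 - 24489\right)}{16474} + \frac{m{\left(w{\left(S{\left(-5,-2 \right)},-13 \right)} \right)}}{-4521} = \frac{\left(-7915 + 9111\right) \left(2519 - 24489\right)}{16474} + \frac{14}{-4521} = 1196 \left(-21970\right) \frac{1}{16474} + 14 \left(- \frac{1}{4521}\right) = \left(-26276120\right) \frac{1}{16474} - \frac{14}{4521} = - \frac{13138060}{8237} - \frac{14}{4521} = - \frac{59397284578}{37239477}$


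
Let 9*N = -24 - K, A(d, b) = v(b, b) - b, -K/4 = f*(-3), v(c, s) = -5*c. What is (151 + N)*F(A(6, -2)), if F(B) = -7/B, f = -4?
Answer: -3227/36 ≈ -89.639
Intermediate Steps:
K = -48 (K = -(-16)*(-3) = -4*12 = -48)
A(d, b) = -6*b (A(d, b) = -5*b - b = -6*b)
N = 8/3 (N = (-24 - 1*(-48))/9 = (-24 + 48)/9 = (1/9)*24 = 8/3 ≈ 2.6667)
(151 + N)*F(A(6, -2)) = (151 + 8/3)*(-7/((-6*(-2)))) = 461*(-7/12)/3 = 461*(-7*1/12)/3 = (461/3)*(-7/12) = -3227/36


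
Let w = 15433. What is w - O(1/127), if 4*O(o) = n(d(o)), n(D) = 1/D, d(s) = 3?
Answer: 185195/12 ≈ 15433.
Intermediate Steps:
O(o) = 1/12 (O(o) = (¼)/3 = (¼)*(⅓) = 1/12)
w - O(1/127) = 15433 - 1*1/12 = 15433 - 1/12 = 185195/12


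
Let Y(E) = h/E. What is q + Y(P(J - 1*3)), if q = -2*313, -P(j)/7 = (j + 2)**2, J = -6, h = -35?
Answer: -30669/49 ≈ -625.90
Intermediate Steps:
P(j) = -7*(2 + j)**2 (P(j) = -7*(j + 2)**2 = -7*(2 + j)**2)
Y(E) = -35/E
q = -626
q + Y(P(J - 1*3)) = -626 - 35*(-1/(7*(2 + (-6 - 1*3))**2)) = -626 - 35*(-1/(7*(2 + (-6 - 3))**2)) = -626 - 35*(-1/(7*(2 - 9)**2)) = -626 - 35/((-7*(-7)**2)) = -626 - 35/((-7*49)) = -626 - 35/(-343) = -626 - 35*(-1/343) = -626 + 5/49 = -30669/49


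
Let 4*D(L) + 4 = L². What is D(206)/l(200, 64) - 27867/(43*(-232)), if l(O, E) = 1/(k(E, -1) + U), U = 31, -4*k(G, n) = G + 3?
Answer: 1508039931/9976 ≈ 1.5117e+5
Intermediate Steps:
k(G, n) = -¾ - G/4 (k(G, n) = -(G + 3)/4 = -(3 + G)/4 = -¾ - G/4)
l(O, E) = 1/(121/4 - E/4) (l(O, E) = 1/((-¾ - E/4) + 31) = 1/(121/4 - E/4))
D(L) = -1 + L²/4
D(206)/l(200, 64) - 27867/(43*(-232)) = (-1 + (¼)*206²)/((-4/(-121 + 64))) - 27867/(43*(-232)) = (-1 + (¼)*42436)/((-4/(-57))) - 27867/(-9976) = (-1 + 10609)/((-4*(-1/57))) - 27867*(-1/9976) = 10608/(4/57) + 27867/9976 = 10608*(57/4) + 27867/9976 = 151164 + 27867/9976 = 1508039931/9976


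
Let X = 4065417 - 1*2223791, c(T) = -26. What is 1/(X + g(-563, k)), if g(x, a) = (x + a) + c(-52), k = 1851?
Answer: 1/1842888 ≈ 5.4263e-7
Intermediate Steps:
g(x, a) = -26 + a + x (g(x, a) = (x + a) - 26 = (a + x) - 26 = -26 + a + x)
X = 1841626 (X = 4065417 - 2223791 = 1841626)
1/(X + g(-563, k)) = 1/(1841626 + (-26 + 1851 - 563)) = 1/(1841626 + 1262) = 1/1842888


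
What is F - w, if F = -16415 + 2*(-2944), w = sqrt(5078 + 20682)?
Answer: -22303 - 4*sqrt(1610) ≈ -22464.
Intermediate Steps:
w = 4*sqrt(1610) (w = sqrt(25760) = 4*sqrt(1610) ≈ 160.50)
F = -22303 (F = -16415 - 5888 = -22303)
F - w = -22303 - 4*sqrt(1610)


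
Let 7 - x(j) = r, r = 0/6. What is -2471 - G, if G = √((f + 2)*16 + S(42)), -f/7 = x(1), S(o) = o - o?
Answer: -2471 - 4*I*√47 ≈ -2471.0 - 27.423*I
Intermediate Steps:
r = 0 (r = 0*(⅙) = 0)
x(j) = 7 (x(j) = 7 - 1*0 = 7 + 0 = 7)
S(o) = 0
f = -49 (f = -7*7 = -49)
G = 4*I*√47 (G = √((-49 + 2)*16 + 0) = √(-47*16 + 0) = √(-752 + 0) = √(-752) = 4*I*√47 ≈ 27.423*I)
-2471 - G = -2471 - 4*I*√47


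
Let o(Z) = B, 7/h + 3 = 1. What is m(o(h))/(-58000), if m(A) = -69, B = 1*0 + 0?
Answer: 69/58000 ≈ 0.0011897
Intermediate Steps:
B = 0 (B = 0 + 0 = 0)
h = -7/2 (h = 7/(-3 + 1) = 7/(-2) = 7*(-½) = -7/2 ≈ -3.5000)
o(Z) = 0
m(o(h))/(-58000) = -69/(-58000) = -69*(-1/58000) = 69/58000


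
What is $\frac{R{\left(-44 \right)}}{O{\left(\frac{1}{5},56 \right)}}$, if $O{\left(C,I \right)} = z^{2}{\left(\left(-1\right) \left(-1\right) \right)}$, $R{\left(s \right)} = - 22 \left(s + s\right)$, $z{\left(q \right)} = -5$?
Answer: $\frac{1936}{25} \approx 77.44$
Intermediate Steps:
$R{\left(s \right)} = - 44 s$ ($R{\left(s \right)} = - 22 \cdot 2 s = - 44 s$)
$O{\left(C,I \right)} = 25$ ($O{\left(C,I \right)} = \left(-5\right)^{2} = 25$)
$\frac{R{\left(-44 \right)}}{O{\left(\frac{1}{5},56 \right)}} = \frac{\left(-44\right) \left(-44\right)}{25} = 1936 \cdot \frac{1}{25} = \frac{1936}{25}$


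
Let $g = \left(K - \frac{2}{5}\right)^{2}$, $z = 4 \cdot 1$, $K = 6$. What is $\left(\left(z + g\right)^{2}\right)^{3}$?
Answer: $\frac{477214454936866816}{244140625} \approx 1.9547 \cdot 10^{9}$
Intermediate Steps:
$z = 4$
$g = \frac{784}{25}$ ($g = \left(6 - \frac{2}{5}\right)^{2} = \left(\frac{28}{5}\right)^{2} = \frac{784}{25} \approx 31.36$)
$\left(\left(z + g\right)^{2}\right)^{3} = \left(\left(4 + \frac{784}{25}\right)^{2}\right)^{3} = \left(\left(\frac{884}{25}\right)^{2}\right)^{3} = \left(\frac{781456}{625}\right)^{3} = \frac{477214454936866816}{244140625}$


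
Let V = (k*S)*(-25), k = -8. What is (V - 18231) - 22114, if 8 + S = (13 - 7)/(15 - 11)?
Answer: -41645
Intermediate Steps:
S = -13/2 (S = -8 + (13 - 7)/(15 - 11) = -8 + 6/4 = -8 + 6*(¼) = -8 + 3/2 = -13/2 ≈ -6.5000)
V = -1300 (V = -8*(-13/2)*(-25) = 52*(-25) = -1300)
(V - 18231) - 22114 = (-1300 - 18231) - 22114 = -19531 - 22114 = -41645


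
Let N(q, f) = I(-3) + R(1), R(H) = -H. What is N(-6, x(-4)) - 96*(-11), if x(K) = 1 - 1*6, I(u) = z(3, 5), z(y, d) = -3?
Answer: 1052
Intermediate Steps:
I(u) = -3
x(K) = -5 (x(K) = 1 - 6 = -5)
N(q, f) = -4 (N(q, f) = -3 - 1*1 = -3 - 1 = -4)
N(-6, x(-4)) - 96*(-11) = -4 - 96*(-11) = -4 + 1056 = 1052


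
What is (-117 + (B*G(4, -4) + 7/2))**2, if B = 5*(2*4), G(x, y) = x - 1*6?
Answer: 149769/4 ≈ 37442.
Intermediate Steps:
G(x, y) = -6 + x (G(x, y) = x - 6 = -6 + x)
B = 40 (B = 5*8 = 40)
(-117 + (B*G(4, -4) + 7/2))**2 = (-117 + (40*(-6 + 4) + 7/2))**2 = (-117 + (40*(-2) + 7*(1/2)))**2 = (-117 + (-80 + 7/2))**2 = (-117 - 153/2)**2 = (-387/2)**2 = 149769/4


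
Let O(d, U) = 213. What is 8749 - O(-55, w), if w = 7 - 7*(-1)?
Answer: 8536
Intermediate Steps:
w = 14 (w = 7 + 7 = 14)
8749 - O(-55, w) = 8749 - 1*213 = 8749 - 213 = 8536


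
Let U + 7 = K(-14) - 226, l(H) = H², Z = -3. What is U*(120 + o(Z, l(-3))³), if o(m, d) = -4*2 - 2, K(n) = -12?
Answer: 215600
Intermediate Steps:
o(m, d) = -10 (o(m, d) = -8 - 2 = -10)
U = -245 (U = -7 + (-12 - 226) = -7 - 238 = -245)
U*(120 + o(Z, l(-3))³) = -245*(120 + (-10)³) = -245*(120 - 1000) = -245*(-880) = 215600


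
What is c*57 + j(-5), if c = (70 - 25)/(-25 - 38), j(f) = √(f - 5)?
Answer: -285/7 + I*√10 ≈ -40.714 + 3.1623*I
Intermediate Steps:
j(f) = √(-5 + f)
c = -5/7 (c = 45/(-63) = 45*(-1/63) = -5/7 ≈ -0.71429)
c*57 + j(-5) = -5/7*57 + √(-5 - 5) = -285/7 + √(-10) = -285/7 + I*√10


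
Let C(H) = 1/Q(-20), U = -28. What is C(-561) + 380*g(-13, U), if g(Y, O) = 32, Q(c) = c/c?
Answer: 12161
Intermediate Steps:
Q(c) = 1
C(H) = 1 (C(H) = 1/1 = 1)
C(-561) + 380*g(-13, U) = 1 + 380*32 = 1 + 12160 = 12161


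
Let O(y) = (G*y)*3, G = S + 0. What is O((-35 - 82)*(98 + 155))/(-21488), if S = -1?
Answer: -88803/21488 ≈ -4.1327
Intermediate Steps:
G = -1 (G = -1 + 0 = -1)
O(y) = -3*y (O(y) = -y*3 = -3*y)
O((-35 - 82)*(98 + 155))/(-21488) = -3*(-35 - 82)*(98 + 155)/(-21488) = -(-351)*253*(-1/21488) = -3*(-29601)*(-1/21488) = 88803*(-1/21488) = -88803/21488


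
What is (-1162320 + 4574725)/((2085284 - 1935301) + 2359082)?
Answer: 682481/501813 ≈ 1.3600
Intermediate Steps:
(-1162320 + 4574725)/((2085284 - 1935301) + 2359082) = 3412405/(149983 + 2359082) = 3412405/2509065 = 3412405*(1/2509065) = 682481/501813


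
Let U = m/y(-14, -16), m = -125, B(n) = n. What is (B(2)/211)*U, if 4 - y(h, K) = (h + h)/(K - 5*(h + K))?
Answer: -8375/29751 ≈ -0.28150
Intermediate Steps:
y(h, K) = 4 - 2*h/(-5*h - 4*K) (y(h, K) = 4 - (h + h)/(K - 5*(h + K)) = 4 - 2*h/(K - 5*(K + h)) = 4 - 2*h/(K + (-5*K - 5*h)) = 4 - 2*h/(-5*h - 4*K))
U = -8375/282 (U = -125*(4*(-16) + 5*(-14))/(2*(8*(-16) + 11*(-14))) = -125*(-64 - 70)/(2*(-128 - 154)) = -125/(2*(-282)/(-134)) = -125/(2*(-1/134)*(-282)) = -125/282/67 = -125*67/282 = -8375/282 ≈ -29.699)
(B(2)/211)*U = (2/211)*(-8375/282) = -8375/29751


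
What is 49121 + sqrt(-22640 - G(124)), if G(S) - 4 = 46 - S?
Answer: 49121 + I*sqrt(22566) ≈ 49121.0 + 150.22*I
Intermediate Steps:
G(S) = 50 - S (G(S) = 4 + (46 - S) = 50 - S)
49121 + sqrt(-22640 - G(124)) = 49121 + sqrt(-22640 - (50 - 1*124)) = 49121 + sqrt(-22640 - (50 - 124)) = 49121 + sqrt(-22640 - 1*(-74)) = 49121 + sqrt(-22640 + 74) = 49121 + sqrt(-22566) = 49121 + I*sqrt(22566)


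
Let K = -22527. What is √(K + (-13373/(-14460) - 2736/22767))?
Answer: I*√67816214878367694705/54868470 ≈ 150.09*I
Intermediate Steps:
√(K + (-13373/(-14460) - 2736/22767)) = √(-22527 + (-13373/(-14460) - 2736/22767)) = √(-22527 + (-13373*(-1/14460) - 2736*1/22767)) = √(-22527 + (13373/14460 - 912/7589)) = √(-22527 + 88300177/109736940) = √(-2471955747203/109736940) = I*√67816214878367694705/54868470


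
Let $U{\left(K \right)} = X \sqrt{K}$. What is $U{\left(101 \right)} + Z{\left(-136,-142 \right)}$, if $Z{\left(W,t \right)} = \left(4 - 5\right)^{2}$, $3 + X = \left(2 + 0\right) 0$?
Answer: $1 - 3 \sqrt{101} \approx -29.15$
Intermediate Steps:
$X = -3$ ($X = -3 + \left(2 + 0\right) 0 = -3 + 2 \cdot 0 = -3 + 0 = -3$)
$U{\left(K \right)} = - 3 \sqrt{K}$
$Z{\left(W,t \right)} = 1$ ($Z{\left(W,t \right)} = \left(-1\right)^{2} = 1$)
$U{\left(101 \right)} + Z{\left(-136,-142 \right)} = - 3 \sqrt{101} + 1 = 1 - 3 \sqrt{101}$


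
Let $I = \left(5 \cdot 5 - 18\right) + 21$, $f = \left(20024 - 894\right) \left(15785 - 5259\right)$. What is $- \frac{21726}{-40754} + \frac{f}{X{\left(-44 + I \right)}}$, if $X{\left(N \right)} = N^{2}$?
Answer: $\frac{14447760557}{18368} \approx 7.8657 \cdot 10^{5}$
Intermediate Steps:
$f = 201362380$ ($f = 19130 \cdot 10526 = 201362380$)
$I = 28$ ($I = \left(25 - 18\right) + 21 = 7 + 21 = 28$)
$- \frac{21726}{-40754} + \frac{f}{X{\left(-44 + I \right)}} = - \frac{21726}{-40754} + \frac{201362380}{\left(-44 + 28\right)^{2}} = \left(-21726\right) \left(- \frac{1}{40754}\right) + \frac{201362380}{\left(-16\right)^{2}} = \frac{153}{287} + \frac{201362380}{256} = \frac{153}{287} + 201362380 \cdot \frac{1}{256} = \frac{153}{287} + \frac{50340595}{64} = \frac{14447760557}{18368}$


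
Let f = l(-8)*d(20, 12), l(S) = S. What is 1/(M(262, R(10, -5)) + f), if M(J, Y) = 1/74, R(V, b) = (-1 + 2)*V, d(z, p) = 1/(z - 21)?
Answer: 74/593 ≈ 0.12479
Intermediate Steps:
d(z, p) = 1/(-21 + z)
R(V, b) = V (R(V, b) = 1*V = V)
M(J, Y) = 1/74
f = 8 (f = -8/(-21 + 20) = -8/(-1) = -8*(-1) = 8)
1/(M(262, R(10, -5)) + f) = 1/(1/74 + 8) = 1/(593/74) = 74/593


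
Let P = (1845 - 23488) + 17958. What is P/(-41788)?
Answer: 3685/41788 ≈ 0.088183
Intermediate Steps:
P = -3685 (P = -21643 + 17958 = -3685)
P/(-41788) = -3685/(-41788) = -3685*(-1/41788) = 3685/41788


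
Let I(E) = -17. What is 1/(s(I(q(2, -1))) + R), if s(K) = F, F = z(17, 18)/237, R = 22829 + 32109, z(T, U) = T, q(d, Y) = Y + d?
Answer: 237/13020323 ≈ 1.8202e-5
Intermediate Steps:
R = 54938
F = 17/237 ≈ 0.071730
s(K) = 17/237
1/(s(I(q(2, -1))) + R) = 1/(17/237 + 54938) = 1/(13020323/237) = 237/13020323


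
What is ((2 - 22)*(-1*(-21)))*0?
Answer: 0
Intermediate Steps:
((2 - 22)*(-1*(-21)))*0 = -20*21*0 = -420*0 = 0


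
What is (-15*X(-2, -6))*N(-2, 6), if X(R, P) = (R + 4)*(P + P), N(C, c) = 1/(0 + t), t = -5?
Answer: -72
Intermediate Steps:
N(C, c) = -⅕ (N(C, c) = 1/(0 - 5) = 1/(-5) = -⅕)
X(R, P) = 2*P*(4 + R) (X(R, P) = (4 + R)*(2*P) = 2*P*(4 + R))
(-15*X(-2, -6))*N(-2, 6) = -30*(-6)*(4 - 2)*(-⅕) = -30*(-6)*2*(-⅕) = -15*(-24)*(-⅕) = 360*(-⅕) = -72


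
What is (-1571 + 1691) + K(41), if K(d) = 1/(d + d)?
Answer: 9841/82 ≈ 120.01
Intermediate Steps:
K(d) = 1/(2*d)
(-1571 + 1691) + K(41) = (-1571 + 1691) + (½)/41 = 120 + (½)*(1/41) = 120 + 1/82 = 9841/82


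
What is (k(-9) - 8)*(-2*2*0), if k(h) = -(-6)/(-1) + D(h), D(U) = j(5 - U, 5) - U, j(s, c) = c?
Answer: 0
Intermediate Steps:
D(U) = 5 - U
k(h) = -1 - h (k(h) = -(-6)/(-1) + (5 - h) = -(-6)*(-1) + (5 - h) = -3*2 + (5 - h) = -6 + (5 - h) = -1 - h)
(k(-9) - 8)*(-2*2*0) = ((-1 - 1*(-9)) - 8)*(-2*2*0) = ((-1 + 9) - 8)*(-4*0) = (8 - 8)*0 = 0*0 = 0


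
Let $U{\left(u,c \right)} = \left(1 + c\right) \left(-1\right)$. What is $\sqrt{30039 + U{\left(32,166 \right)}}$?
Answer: $4 \sqrt{1867} \approx 172.84$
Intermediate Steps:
$U{\left(u,c \right)} = -1 - c$
$\sqrt{30039 + U{\left(32,166 \right)}} = \sqrt{30039 - 167} = \sqrt{29872} = 4 \sqrt{1867}$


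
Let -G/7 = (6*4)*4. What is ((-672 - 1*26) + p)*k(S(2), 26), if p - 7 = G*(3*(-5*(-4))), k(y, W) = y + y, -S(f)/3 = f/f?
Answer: 246066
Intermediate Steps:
G = -672 (G = -7*6*4*4 = -168*4 = -7*96 = -672)
S(f) = -3 (S(f) = -3*f/f = -3*1 = -3)
k(y, W) = 2*y
p = -40313 (p = 7 - 2016*(-5*(-4)) = 7 - 2016*20 = 7 - 672*60 = 7 - 40320 = -40313)
((-672 - 1*26) + p)*k(S(2), 26) = ((-672 - 1*26) - 40313)*(2*(-3)) = ((-672 - 26) - 40313)*(-6) = (-698 - 40313)*(-6) = -41011*(-6) = 246066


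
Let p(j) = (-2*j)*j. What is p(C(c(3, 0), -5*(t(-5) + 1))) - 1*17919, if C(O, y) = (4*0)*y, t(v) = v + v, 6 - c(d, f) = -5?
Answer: -17919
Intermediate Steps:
c(d, f) = 11 (c(d, f) = 6 - 1*(-5) = 6 + 5 = 11)
t(v) = 2*v
C(O, y) = 0 (C(O, y) = 0*y = 0)
p(j) = -2*j**2
p(C(c(3, 0), -5*(t(-5) + 1))) - 1*17919 = -2*0**2 - 1*17919 = -2*0 - 17919 = 0 - 17919 = -17919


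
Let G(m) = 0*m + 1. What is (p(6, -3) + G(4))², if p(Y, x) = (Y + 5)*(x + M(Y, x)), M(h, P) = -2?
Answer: 2916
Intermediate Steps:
G(m) = 1 (G(m) = 0 + 1 = 1)
p(Y, x) = (-2 + x)*(5 + Y) (p(Y, x) = (Y + 5)*(x - 2) = (5 + Y)*(-2 + x) = (-2 + x)*(5 + Y))
(p(6, -3) + G(4))² = ((-10 - 2*6 + 5*(-3) + 6*(-3)) + 1)² = ((-10 - 12 - 15 - 18) + 1)² = (-55 + 1)² = (-54)² = 2916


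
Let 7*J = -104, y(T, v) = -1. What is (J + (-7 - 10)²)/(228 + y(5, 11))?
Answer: 1919/1589 ≈ 1.2077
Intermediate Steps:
J = -104/7 (J = (⅐)*(-104) = -104/7 ≈ -14.857)
(J + (-7 - 10)²)/(228 + y(5, 11)) = (-104/7 + (-7 - 10)²)/(228 - 1) = (-104/7 + (-17)²)/227 = (-104/7 + 289)*(1/227) = (1919/7)*(1/227) = 1919/1589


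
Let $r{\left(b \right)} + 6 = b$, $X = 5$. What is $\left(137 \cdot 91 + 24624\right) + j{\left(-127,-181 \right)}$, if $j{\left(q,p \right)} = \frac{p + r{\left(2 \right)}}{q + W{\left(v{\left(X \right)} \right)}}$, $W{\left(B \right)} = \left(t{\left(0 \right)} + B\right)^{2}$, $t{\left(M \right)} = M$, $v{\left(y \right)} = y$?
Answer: $\frac{3783467}{102} \approx 37093.0$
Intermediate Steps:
$W{\left(B \right)} = B^{2}$ ($W{\left(B \right)} = \left(0 + B\right)^{2} = B^{2}$)
$r{\left(b \right)} = -6 + b$
$j{\left(q,p \right)} = \frac{-4 + p}{25 + q}$ ($j{\left(q,p \right)} = \frac{p + \left(-6 + 2\right)}{q + 5^{2}} = \frac{p - 4}{q + 25} = \frac{-4 + p}{25 + q}$)
$\left(137 \cdot 91 + 24624\right) + j{\left(-127,-181 \right)} = \left(137 \cdot 91 + 24624\right) + \frac{-4 - 181}{25 - 127} = \left(12467 + 24624\right) + \frac{1}{-102} \left(-185\right) = 37091 - - \frac{185}{102} = 37091 + \frac{185}{102} = \frac{3783467}{102}$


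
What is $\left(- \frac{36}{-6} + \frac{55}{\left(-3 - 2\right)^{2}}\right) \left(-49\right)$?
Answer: $- \frac{2009}{5} \approx -401.8$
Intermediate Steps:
$\left(- \frac{36}{-6} + \frac{55}{\left(-3 - 2\right)^{2}}\right) \left(-49\right) = \left(\left(-36\right) \left(- \frac{1}{6}\right) + \frac{55}{\left(-5\right)^{2}}\right) \left(-49\right) = \left(6 + \frac{55}{25}\right) \left(-49\right) = \left(6 + 55 \cdot \frac{1}{25}\right) \left(-49\right) = \left(6 + \frac{11}{5}\right) \left(-49\right) = \frac{41}{5} \left(-49\right) = - \frac{2009}{5}$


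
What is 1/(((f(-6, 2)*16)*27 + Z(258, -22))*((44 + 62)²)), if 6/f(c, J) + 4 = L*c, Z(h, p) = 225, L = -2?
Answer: 1/6168564 ≈ 1.6211e-7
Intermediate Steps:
f(c, J) = 6/(-4 - 2*c)
1/(((f(-6, 2)*16)*27 + Z(258, -22))*((44 + 62)²)) = 1/(((-3/(2 - 6)*16)*27 + 225)*((44 + 62)²)) = 1/(((-3/(-4)*16)*27 + 225)*(106²)) = 1/(((-3*(-¼)*16)*27 + 225)*11236) = (1/11236)/(((¾)*16)*27 + 225) = (1/11236)/(12*27 + 225) = (1/11236)/(324 + 225) = (1/11236)/549 = (1/549)*(1/11236) = 1/6168564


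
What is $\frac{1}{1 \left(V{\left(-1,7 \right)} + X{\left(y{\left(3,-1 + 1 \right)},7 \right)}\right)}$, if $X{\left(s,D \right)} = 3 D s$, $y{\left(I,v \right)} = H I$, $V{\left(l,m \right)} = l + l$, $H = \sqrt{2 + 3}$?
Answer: $\frac{2}{19841} + \frac{63 \sqrt{5}}{19841} \approx 0.0072009$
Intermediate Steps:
$H = \sqrt{5} \approx 2.2361$
$V{\left(l,m \right)} = 2 l$
$y{\left(I,v \right)} = I \sqrt{5}$ ($y{\left(I,v \right)} = \sqrt{5} I = I \sqrt{5}$)
$X{\left(s,D \right)} = 3 D s$
$\frac{1}{1 \left(V{\left(-1,7 \right)} + X{\left(y{\left(3,-1 + 1 \right)},7 \right)}\right)} = \frac{1}{1 \left(2 \left(-1\right) + 3 \cdot 7 \cdot 3 \sqrt{5}\right)} = \frac{1}{1 \left(-2 + 63 \sqrt{5}\right)} = \frac{1}{-2 + 63 \sqrt{5}}$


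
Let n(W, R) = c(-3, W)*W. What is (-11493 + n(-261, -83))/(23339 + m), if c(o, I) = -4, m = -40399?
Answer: 10449/17060 ≈ 0.61248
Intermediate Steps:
n(W, R) = -4*W
(-11493 + n(-261, -83))/(23339 + m) = (-11493 - 4*(-261))/(23339 - 40399) = (-11493 + 1044)/(-17060) = -10449*(-1/17060) = 10449/17060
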